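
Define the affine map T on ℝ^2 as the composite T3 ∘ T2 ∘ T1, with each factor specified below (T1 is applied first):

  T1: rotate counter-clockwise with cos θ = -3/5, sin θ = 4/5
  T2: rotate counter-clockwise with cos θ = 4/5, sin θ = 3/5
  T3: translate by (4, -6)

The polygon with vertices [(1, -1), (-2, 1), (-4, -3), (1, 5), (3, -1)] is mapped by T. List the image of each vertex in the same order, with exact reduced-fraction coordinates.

T1 rotate counter-clockwise with cos θ = -3/5, sin θ = 4/5: (1, -1) → (1/5, 7/5); (-2, 1) → (2/5, -11/5); (-4, -3) → (24/5, -7/5); (1, 5) → (-23/5, -11/5); (3, -1) → (-1, 3)
T2 rotate counter-clockwise with cos θ = 4/5, sin θ = 3/5: (1/5, 7/5) → (-17/25, 31/25); (2/5, -11/5) → (41/25, -38/25); (24/5, -7/5) → (117/25, 44/25); (-23/5, -11/5) → (-59/25, -113/25); (-1, 3) → (-13/5, 9/5)
T3 translate by (4, -6): (-17/25, 31/25) → (83/25, -119/25); (41/25, -38/25) → (141/25, -188/25); (117/25, 44/25) → (217/25, -106/25); (-59/25, -113/25) → (41/25, -263/25); (-13/5, 9/5) → (7/5, -21/5)

image vertices: (83/25, -119/25), (141/25, -188/25), (217/25, -106/25), (41/25, -263/25), (7/5, -21/5)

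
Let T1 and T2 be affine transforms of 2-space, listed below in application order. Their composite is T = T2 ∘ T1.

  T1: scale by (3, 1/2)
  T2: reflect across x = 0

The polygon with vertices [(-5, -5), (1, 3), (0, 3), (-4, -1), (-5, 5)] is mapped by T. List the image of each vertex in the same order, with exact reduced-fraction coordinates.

T1 scale by (3, 1/2): (-5, -5) → (-15, -5/2); (1, 3) → (3, 3/2); (0, 3) → (0, 3/2); (-4, -1) → (-12, -1/2); (-5, 5) → (-15, 5/2)
T2 reflect across x = 0: (-15, -5/2) → (15, -5/2); (3, 3/2) → (-3, 3/2); (0, 3/2) → (0, 3/2); (-12, -1/2) → (12, -1/2); (-15, 5/2) → (15, 5/2)

image vertices: (15, -5/2), (-3, 3/2), (0, 3/2), (12, -1/2), (15, 5/2)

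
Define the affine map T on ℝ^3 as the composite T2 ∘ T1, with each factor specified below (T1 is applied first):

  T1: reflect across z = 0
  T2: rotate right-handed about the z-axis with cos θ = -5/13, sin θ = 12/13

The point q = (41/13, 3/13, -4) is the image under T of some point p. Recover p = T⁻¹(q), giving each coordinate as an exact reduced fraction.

T1 = [1 0 0 0; 0 1 0 0; 0 0 -1 0; 0 0 0 1]
T2·T1 = [-5/13 -12/13 0 0; 12/13 -5/13 0 0; 0 0 -1 0; 0 0 0 1]
det M = -1; M⁻¹ = [-5/13 12/13 0 0; -12/13 -5/13 0 0; 0 0 -1 0; 0 0 0 1]
M⁻¹ · (41/13, 3/13, -4)ᵀ = (-1, -3, 4)ᵀ

p = (-1, -3, 4)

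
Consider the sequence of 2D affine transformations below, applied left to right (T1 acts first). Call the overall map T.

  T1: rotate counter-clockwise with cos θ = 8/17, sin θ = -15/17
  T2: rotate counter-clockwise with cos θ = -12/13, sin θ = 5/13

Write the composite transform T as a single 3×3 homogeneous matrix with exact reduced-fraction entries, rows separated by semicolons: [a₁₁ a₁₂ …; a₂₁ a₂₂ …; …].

T = [-21/221 -220/221 0; 220/221 -21/221 0; 0 0 1]

T1 = [8/17 15/17 0; -15/17 8/17 0; 0 0 1]
T2·T1 = [-21/221 -220/221 0; 220/221 -21/221 0; 0 0 1]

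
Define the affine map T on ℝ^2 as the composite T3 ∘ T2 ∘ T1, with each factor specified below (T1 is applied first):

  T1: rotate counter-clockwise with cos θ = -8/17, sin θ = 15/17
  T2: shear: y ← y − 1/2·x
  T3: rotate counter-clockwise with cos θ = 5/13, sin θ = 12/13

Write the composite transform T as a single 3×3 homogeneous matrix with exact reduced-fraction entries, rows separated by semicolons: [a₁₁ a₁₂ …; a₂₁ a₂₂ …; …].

T1 = [-8/17 -15/17 0; 15/17 -8/17 0; 0 0 1]
T2·T1 = [-8/17 -15/17 0; 19/17 -1/34 0; 0 0 1]
T3·…·T1 = [-268/221 -69/221 0; -1/221 -365/442 0; 0 0 1]

T = [-268/221 -69/221 0; -1/221 -365/442 0; 0 0 1]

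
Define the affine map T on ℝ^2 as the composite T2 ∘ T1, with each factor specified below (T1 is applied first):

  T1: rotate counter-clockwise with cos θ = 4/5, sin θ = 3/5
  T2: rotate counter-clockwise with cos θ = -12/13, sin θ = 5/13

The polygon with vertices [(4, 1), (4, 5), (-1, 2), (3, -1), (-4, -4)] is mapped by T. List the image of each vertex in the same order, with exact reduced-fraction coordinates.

image vertices: (-236/65, -127/65), (-172/65, -379/65), (19/13, -22/13), (-41/13, 3/13), (188/65, 316/65)

T1 rotate counter-clockwise with cos θ = 4/5, sin θ = 3/5: (4, 1) → (13/5, 16/5); (4, 5) → (1/5, 32/5); (-1, 2) → (-2, 1); (3, -1) → (3, 1); (-4, -4) → (-4/5, -28/5)
T2 rotate counter-clockwise with cos θ = -12/13, sin θ = 5/13: (13/5, 16/5) → (-236/65, -127/65); (1/5, 32/5) → (-172/65, -379/65); (-2, 1) → (19/13, -22/13); (3, 1) → (-41/13, 3/13); (-4/5, -28/5) → (188/65, 316/65)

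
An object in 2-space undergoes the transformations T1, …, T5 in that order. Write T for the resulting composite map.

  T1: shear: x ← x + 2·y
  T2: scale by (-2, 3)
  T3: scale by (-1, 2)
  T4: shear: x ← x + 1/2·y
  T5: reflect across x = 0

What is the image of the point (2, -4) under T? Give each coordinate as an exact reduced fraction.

T1 shear: x ← x + 2·y: (2, -4) → (-6, -4)
T2 scale by (-2, 3): (-6, -4) → (12, -12)
T3 scale by (-1, 2): (12, -12) → (-12, -24)
T4 shear: x ← x + 1/2·y: (-12, -24) → (-24, -24)
T5 reflect across x = 0: (-24, -24) → (24, -24)

T(p) = (24, -24)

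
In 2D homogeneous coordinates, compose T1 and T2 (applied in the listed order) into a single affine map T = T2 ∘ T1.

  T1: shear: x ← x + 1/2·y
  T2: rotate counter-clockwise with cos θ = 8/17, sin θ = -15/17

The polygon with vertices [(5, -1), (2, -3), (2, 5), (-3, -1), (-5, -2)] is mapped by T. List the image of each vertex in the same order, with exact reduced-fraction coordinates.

T1 shear: x ← x + 1/2·y: (5, -1) → (9/2, -1); (2, -3) → (1/2, -3); (2, 5) → (9/2, 5); (-3, -1) → (-7/2, -1); (-5, -2) → (-6, -2)
T2 rotate counter-clockwise with cos θ = 8/17, sin θ = -15/17: (9/2, -1) → (21/17, -151/34); (1/2, -3) → (-41/17, -63/34); (9/2, 5) → (111/17, -55/34); (-7/2, -1) → (-43/17, 89/34); (-6, -2) → (-78/17, 74/17)

image vertices: (21/17, -151/34), (-41/17, -63/34), (111/17, -55/34), (-43/17, 89/34), (-78/17, 74/17)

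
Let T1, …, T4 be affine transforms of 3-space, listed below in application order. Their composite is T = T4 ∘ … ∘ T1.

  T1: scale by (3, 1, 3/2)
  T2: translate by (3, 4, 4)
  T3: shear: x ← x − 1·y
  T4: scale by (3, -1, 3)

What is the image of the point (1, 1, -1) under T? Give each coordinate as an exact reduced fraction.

T1 scale by (3, 1, 3/2): (1, 1, -1) → (3, 1, -3/2)
T2 translate by (3, 4, 4): (3, 1, -3/2) → (6, 5, 5/2)
T3 shear: x ← x − 1·y: (6, 5, 5/2) → (1, 5, 5/2)
T4 scale by (3, -1, 3): (1, 5, 5/2) → (3, -5, 15/2)

T(p) = (3, -5, 15/2)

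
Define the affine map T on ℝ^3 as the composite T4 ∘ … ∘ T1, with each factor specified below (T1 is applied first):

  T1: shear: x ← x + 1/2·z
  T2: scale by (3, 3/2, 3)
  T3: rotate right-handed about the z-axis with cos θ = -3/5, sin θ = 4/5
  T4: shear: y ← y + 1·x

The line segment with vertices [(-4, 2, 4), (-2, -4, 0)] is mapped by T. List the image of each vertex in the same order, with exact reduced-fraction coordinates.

T1 shear: x ← x + 1/2·z: (-4, 2, 4) → (-2, 2, 4); (-2, -4, 0) → (-2, -4, 0)
T2 scale by (3, 3/2, 3): (-2, 2, 4) → (-6, 3, 12); (-2, -4, 0) → (-6, -6, 0)
T3 rotate right-handed about the z-axis with cos θ = -3/5, sin θ = 4/5: (-6, 3, 12) → (6/5, -33/5, 12); (-6, -6, 0) → (42/5, -6/5, 0)
T4 shear: y ← y + 1·x: (6/5, -33/5, 12) → (6/5, -27/5, 12); (42/5, -6/5, 0) → (42/5, 36/5, 0)

image vertices: (6/5, -27/5, 12), (42/5, 36/5, 0)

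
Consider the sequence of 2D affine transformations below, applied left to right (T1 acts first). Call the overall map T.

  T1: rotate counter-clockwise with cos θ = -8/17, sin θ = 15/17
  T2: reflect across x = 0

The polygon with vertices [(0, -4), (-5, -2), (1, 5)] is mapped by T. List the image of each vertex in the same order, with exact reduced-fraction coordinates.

T1 rotate counter-clockwise with cos θ = -8/17, sin θ = 15/17: (0, -4) → (60/17, 32/17); (-5, -2) → (70/17, -59/17); (1, 5) → (-83/17, -25/17)
T2 reflect across x = 0: (60/17, 32/17) → (-60/17, 32/17); (70/17, -59/17) → (-70/17, -59/17); (-83/17, -25/17) → (83/17, -25/17)

image vertices: (-60/17, 32/17), (-70/17, -59/17), (83/17, -25/17)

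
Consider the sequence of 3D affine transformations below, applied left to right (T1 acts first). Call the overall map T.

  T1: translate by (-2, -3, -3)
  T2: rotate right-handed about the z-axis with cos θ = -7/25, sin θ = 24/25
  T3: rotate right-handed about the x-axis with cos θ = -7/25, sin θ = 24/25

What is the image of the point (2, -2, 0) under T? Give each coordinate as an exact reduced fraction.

T1 translate by (-2, -3, -3): (2, -2, 0) → (0, -5, -3)
T2 rotate right-handed about the z-axis with cos θ = -7/25, sin θ = 24/25: (0, -5, -3) → (24/5, 7/5, -3)
T3 rotate right-handed about the x-axis with cos θ = -7/25, sin θ = 24/25: (24/5, 7/5, -3) → (24/5, 311/125, 273/125)

T(p) = (24/5, 311/125, 273/125)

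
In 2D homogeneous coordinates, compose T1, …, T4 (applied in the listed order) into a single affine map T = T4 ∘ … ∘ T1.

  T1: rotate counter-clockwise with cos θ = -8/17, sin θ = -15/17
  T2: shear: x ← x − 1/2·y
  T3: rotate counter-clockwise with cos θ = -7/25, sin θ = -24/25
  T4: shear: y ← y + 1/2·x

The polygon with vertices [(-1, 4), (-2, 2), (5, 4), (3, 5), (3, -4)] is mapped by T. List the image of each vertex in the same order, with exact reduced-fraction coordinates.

T1 rotate counter-clockwise with cos θ = -8/17, sin θ = -15/17: (-1, 4) → (4, -1); (-2, 2) → (46/17, 14/17); (5, 4) → (20/17, -107/17); (3, 5) → (3, -5); (3, -4) → (-84/17, -13/17)
T2 shear: x ← x − 1/2·y: (4, -1) → (9/2, -1); (46/17, 14/17) → (39/17, 14/17); (20/17, -107/17) → (147/34, -107/17); (3, -5) → (11/2, -5); (-84/17, -13/17) → (-155/34, -13/17)
T3 rotate counter-clockwise with cos θ = -7/25, sin θ = -24/25: (9/2, -1) → (-111/50, -101/25); (39/17, 14/17) → (63/425, -1034/425); (147/34, -107/17) → (-1233/170, -203/85); (11/2, -5) → (-317/50, -97/25); (-155/34, -13/17) → (461/850, 1951/425)
T4 shear: y ← y + 1/2·x: (-111/50, -101/25) → (-111/50, -103/20); (63/425, -1034/425) → (63/425, -401/170); (-1233/170, -203/85) → (-1233/170, -409/68); (-317/50, -97/25) → (-317/50, -141/20); (461/850, 1951/425) → (461/850, 1653/340)

image vertices: (-111/50, -103/20), (63/425, -401/170), (-1233/170, -409/68), (-317/50, -141/20), (461/850, 1653/340)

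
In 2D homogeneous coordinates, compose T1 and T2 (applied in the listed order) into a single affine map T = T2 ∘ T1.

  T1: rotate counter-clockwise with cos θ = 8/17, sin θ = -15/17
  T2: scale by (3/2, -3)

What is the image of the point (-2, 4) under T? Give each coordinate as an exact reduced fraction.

T1 rotate counter-clockwise with cos θ = 8/17, sin θ = -15/17: (-2, 4) → (44/17, 62/17)
T2 scale by (3/2, -3): (44/17, 62/17) → (66/17, -186/17)

T(p) = (66/17, -186/17)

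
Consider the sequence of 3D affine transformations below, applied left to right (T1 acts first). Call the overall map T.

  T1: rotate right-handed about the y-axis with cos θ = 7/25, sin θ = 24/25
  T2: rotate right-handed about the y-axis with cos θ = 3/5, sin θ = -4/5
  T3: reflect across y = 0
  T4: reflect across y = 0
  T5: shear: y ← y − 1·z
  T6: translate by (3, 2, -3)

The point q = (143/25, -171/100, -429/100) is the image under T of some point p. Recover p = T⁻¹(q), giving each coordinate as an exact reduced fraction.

T1 = [7/25 0 24/25 0; 0 1 0 0; -24/25 0 7/25 0; 0 0 0 1]
T2·T1 = [117/125 0 44/125 0; 0 1 0 0; -44/125 0 117/125 0; 0 0 0 1]
T3·…·T1 = [117/125 0 44/125 0; 0 -1 0 0; -44/125 0 117/125 0; 0 0 0 1]
T4·…·T1 = [117/125 0 44/125 0; 0 1 0 0; -44/125 0 117/125 0; 0 0 0 1]
T5·…·T1 = [117/125 0 44/125 0; 44/125 1 -117/125 0; -44/125 0 117/125 0; 0 0 0 1]
T6·…·T1 = [117/125 0 44/125 3; 44/125 1 -117/125 2; -44/125 0 117/125 -3; 0 0 0 1]
det M = 1; M⁻¹ = [117/125 0 -44/125 -483/125; 0 1 1 1; 44/125 0 117/125 219/125; 0 0 0 1]
M⁻¹ · (143/25, -171/100, -429/100)ᵀ = (3, -5, -1/4)ᵀ

p = (3, -5, -1/4)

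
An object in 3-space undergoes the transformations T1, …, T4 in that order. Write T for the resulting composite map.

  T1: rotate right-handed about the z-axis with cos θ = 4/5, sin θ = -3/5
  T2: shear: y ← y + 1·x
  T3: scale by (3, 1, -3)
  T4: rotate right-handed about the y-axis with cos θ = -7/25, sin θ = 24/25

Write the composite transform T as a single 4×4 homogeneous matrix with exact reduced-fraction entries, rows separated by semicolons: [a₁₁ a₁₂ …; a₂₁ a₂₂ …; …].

T1 = [4/5 3/5 0 0; -3/5 4/5 0 0; 0 0 1 0; 0 0 0 1]
T2·T1 = [4/5 3/5 0 0; 1/5 7/5 0 0; 0 0 1 0; 0 0 0 1]
T3·…·T1 = [12/5 9/5 0 0; 1/5 7/5 0 0; 0 0 -3 0; 0 0 0 1]
T4·…·T1 = [-84/125 -63/125 -72/25 0; 1/5 7/5 0 0; -288/125 -216/125 21/25 0; 0 0 0 1]

T = [-84/125 -63/125 -72/25 0; 1/5 7/5 0 0; -288/125 -216/125 21/25 0; 0 0 0 1]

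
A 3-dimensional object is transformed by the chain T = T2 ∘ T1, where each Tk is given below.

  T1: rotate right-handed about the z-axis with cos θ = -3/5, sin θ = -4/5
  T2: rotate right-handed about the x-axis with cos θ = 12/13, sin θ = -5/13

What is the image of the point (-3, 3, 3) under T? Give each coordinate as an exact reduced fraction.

T(p) = (21/5, 111/65, 33/13)

T1 rotate right-handed about the z-axis with cos θ = -3/5, sin θ = -4/5: (-3, 3, 3) → (21/5, 3/5, 3)
T2 rotate right-handed about the x-axis with cos θ = 12/13, sin θ = -5/13: (21/5, 3/5, 3) → (21/5, 111/65, 33/13)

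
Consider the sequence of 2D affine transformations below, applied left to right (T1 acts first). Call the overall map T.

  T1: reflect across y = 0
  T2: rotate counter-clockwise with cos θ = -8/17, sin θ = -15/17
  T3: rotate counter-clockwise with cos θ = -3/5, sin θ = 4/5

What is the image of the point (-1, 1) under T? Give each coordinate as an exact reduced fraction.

T(p) = (-71/85, -97/85)

T1 reflect across y = 0: (-1, 1) → (-1, -1)
T2 rotate counter-clockwise with cos θ = -8/17, sin θ = -15/17: (-1, -1) → (-7/17, 23/17)
T3 rotate counter-clockwise with cos θ = -3/5, sin θ = 4/5: (-7/17, 23/17) → (-71/85, -97/85)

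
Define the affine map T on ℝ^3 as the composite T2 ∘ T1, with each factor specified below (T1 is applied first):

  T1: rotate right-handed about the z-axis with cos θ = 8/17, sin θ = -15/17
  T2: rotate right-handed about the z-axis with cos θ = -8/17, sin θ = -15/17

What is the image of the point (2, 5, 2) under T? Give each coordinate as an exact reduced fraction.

T(p) = (-2, -5, 2)

T1 rotate right-handed about the z-axis with cos θ = 8/17, sin θ = -15/17: (2, 5, 2) → (91/17, 10/17, 2)
T2 rotate right-handed about the z-axis with cos θ = -8/17, sin θ = -15/17: (91/17, 10/17, 2) → (-2, -5, 2)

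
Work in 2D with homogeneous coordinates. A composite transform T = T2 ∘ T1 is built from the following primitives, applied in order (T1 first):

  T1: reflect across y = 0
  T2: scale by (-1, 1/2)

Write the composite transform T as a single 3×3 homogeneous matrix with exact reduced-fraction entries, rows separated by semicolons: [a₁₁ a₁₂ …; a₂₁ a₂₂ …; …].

T = [-1 0 0; 0 -1/2 0; 0 0 1]

T1 = [1 0 0; 0 -1 0; 0 0 1]
T2·T1 = [-1 0 0; 0 -1/2 0; 0 0 1]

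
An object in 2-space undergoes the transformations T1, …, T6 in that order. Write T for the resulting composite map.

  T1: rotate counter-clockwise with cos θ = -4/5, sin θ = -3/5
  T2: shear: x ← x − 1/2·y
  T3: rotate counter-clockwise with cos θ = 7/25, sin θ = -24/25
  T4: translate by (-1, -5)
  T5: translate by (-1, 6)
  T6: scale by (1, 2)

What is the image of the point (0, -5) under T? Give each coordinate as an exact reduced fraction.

T1 rotate counter-clockwise with cos θ = -4/5, sin θ = -3/5: (0, -5) → (-3, 4)
T2 shear: x ← x − 1/2·y: (-3, 4) → (-5, 4)
T3 rotate counter-clockwise with cos θ = 7/25, sin θ = -24/25: (-5, 4) → (61/25, 148/25)
T4 translate by (-1, -5): (61/25, 148/25) → (36/25, 23/25)
T5 translate by (-1, 6): (36/25, 23/25) → (11/25, 173/25)
T6 scale by (1, 2): (11/25, 173/25) → (11/25, 346/25)

T(p) = (11/25, 346/25)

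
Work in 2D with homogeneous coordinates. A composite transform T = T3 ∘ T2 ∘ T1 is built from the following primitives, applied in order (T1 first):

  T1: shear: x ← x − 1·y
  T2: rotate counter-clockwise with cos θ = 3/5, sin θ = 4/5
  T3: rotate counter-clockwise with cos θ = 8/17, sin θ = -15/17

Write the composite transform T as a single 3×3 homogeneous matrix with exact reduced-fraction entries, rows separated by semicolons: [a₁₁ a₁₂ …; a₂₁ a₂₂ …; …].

T1 = [1 -1 0; 0 1 0; 0 0 1]
T2·T1 = [3/5 -7/5 0; 4/5 -1/5 0; 0 0 1]
T3·…·T1 = [84/85 -71/85 0; -13/85 97/85 0; 0 0 1]

T = [84/85 -71/85 0; -13/85 97/85 0; 0 0 1]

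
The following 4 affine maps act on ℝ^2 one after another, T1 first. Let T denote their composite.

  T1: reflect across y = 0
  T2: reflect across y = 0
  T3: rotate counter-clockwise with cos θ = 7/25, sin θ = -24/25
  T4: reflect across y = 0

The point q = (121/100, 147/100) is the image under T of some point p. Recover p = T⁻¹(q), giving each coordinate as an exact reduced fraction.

T1 = [1 0 0; 0 -1 0; 0 0 1]
T2·T1 = [1 0 0; 0 1 0; 0 0 1]
T3·…·T1 = [7/25 24/25 0; -24/25 7/25 0; 0 0 1]
T4·…·T1 = [7/25 24/25 0; 24/25 -7/25 0; 0 0 1]
det M = -1; M⁻¹ = [7/25 24/25 0; 24/25 -7/25 0; 0 0 1]
M⁻¹ · (121/100, 147/100)ᵀ = (7/4, 3/4)ᵀ

p = (7/4, 3/4)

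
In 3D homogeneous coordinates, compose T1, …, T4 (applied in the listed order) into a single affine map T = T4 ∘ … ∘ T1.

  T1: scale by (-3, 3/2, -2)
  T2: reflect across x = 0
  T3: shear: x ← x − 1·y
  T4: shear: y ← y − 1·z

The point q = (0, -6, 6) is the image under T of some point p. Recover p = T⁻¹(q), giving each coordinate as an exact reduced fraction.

T1 = [-3 0 0 0; 0 3/2 0 0; 0 0 -2 0; 0 0 0 1]
T2·T1 = [3 0 0 0; 0 3/2 0 0; 0 0 -2 0; 0 0 0 1]
T3·…·T1 = [3 -3/2 0 0; 0 3/2 0 0; 0 0 -2 0; 0 0 0 1]
T4·…·T1 = [3 -3/2 0 0; 0 3/2 2 0; 0 0 -2 0; 0 0 0 1]
det M = -9; M⁻¹ = [1/3 1/3 1/3 0; 0 2/3 2/3 0; 0 0 -1/2 0; 0 0 0 1]
M⁻¹ · (0, -6, 6)ᵀ = (0, 0, -3)ᵀ

p = (0, 0, -3)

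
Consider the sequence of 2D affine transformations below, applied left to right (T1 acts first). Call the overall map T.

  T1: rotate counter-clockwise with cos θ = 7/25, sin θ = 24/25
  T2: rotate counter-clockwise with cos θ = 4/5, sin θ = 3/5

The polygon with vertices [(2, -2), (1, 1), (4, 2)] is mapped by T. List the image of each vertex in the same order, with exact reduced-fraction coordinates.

image vertices: (146/125, 322/125), (-161/125, 73/125), (-82/25, 76/25)

T1 rotate counter-clockwise with cos θ = 7/25, sin θ = 24/25: (2, -2) → (62/25, 34/25); (1, 1) → (-17/25, 31/25); (4, 2) → (-4/5, 22/5)
T2 rotate counter-clockwise with cos θ = 4/5, sin θ = 3/5: (62/25, 34/25) → (146/125, 322/125); (-17/25, 31/25) → (-161/125, 73/125); (-4/5, 22/5) → (-82/25, 76/25)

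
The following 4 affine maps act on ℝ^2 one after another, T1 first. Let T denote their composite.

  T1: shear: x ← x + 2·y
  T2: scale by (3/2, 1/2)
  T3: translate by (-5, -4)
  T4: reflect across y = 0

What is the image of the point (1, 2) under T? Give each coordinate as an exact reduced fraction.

T(p) = (5/2, 3)

T1 shear: x ← x + 2·y: (1, 2) → (5, 2)
T2 scale by (3/2, 1/2): (5, 2) → (15/2, 1)
T3 translate by (-5, -4): (15/2, 1) → (5/2, -3)
T4 reflect across y = 0: (5/2, -3) → (5/2, 3)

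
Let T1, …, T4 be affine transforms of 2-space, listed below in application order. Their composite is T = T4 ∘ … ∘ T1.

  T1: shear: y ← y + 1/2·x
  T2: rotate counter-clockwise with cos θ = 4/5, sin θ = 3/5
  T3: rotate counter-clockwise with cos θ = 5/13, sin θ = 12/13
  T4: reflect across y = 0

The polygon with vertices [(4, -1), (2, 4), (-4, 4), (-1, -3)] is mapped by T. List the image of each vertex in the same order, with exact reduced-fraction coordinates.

T1 shear: y ← y + 1/2·x: (4, -1) → (4, 1); (2, 4) → (2, 5); (-4, 4) → (-4, 2); (-1, -3) → (-1, -7/2)
T2 rotate counter-clockwise with cos θ = 4/5, sin θ = 3/5: (4, 1) → (13/5, 16/5); (2, 5) → (-7/5, 26/5); (-4, 2) → (-22/5, -4/5); (-1, -7/2) → (13/10, -17/5)
T3 rotate counter-clockwise with cos θ = 5/13, sin θ = 12/13: (13/5, 16/5) → (-127/65, 236/65); (-7/5, 26/5) → (-347/65, 46/65); (-22/5, -4/5) → (-62/65, -284/65); (13/10, -17/5) → (473/130, -7/65)
T4 reflect across y = 0: (-127/65, 236/65) → (-127/65, -236/65); (-347/65, 46/65) → (-347/65, -46/65); (-62/65, -284/65) → (-62/65, 284/65); (473/130, -7/65) → (473/130, 7/65)

image vertices: (-127/65, -236/65), (-347/65, -46/65), (-62/65, 284/65), (473/130, 7/65)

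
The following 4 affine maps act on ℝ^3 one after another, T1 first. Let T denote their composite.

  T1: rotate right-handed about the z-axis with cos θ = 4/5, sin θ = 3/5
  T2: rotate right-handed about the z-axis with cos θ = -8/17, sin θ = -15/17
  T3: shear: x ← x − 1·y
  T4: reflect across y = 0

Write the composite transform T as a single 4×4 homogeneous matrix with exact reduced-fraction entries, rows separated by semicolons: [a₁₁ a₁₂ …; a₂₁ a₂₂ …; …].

T1 = [4/5 -3/5 0 0; 3/5 4/5 0 0; 0 0 1 0; 0 0 0 1]
T2·T1 = [13/85 84/85 0 0; -84/85 13/85 0 0; 0 0 1 0; 0 0 0 1]
T3·…·T1 = [97/85 71/85 0 0; -84/85 13/85 0 0; 0 0 1 0; 0 0 0 1]
T4·…·T1 = [97/85 71/85 0 0; 84/85 -13/85 0 0; 0 0 1 0; 0 0 0 1]

T = [97/85 71/85 0 0; 84/85 -13/85 0 0; 0 0 1 0; 0 0 0 1]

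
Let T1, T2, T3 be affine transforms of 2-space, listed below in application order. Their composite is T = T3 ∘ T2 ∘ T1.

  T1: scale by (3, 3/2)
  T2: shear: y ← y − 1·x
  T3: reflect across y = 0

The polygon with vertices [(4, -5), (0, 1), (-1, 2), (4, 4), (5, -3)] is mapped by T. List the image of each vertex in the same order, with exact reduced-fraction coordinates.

image vertices: (12, 39/2), (0, -3/2), (-3, -6), (12, 6), (15, 39/2)

T1 scale by (3, 3/2): (4, -5) → (12, -15/2); (0, 1) → (0, 3/2); (-1, 2) → (-3, 3); (4, 4) → (12, 6); (5, -3) → (15, -9/2)
T2 shear: y ← y − 1·x: (12, -15/2) → (12, -39/2); (0, 3/2) → (0, 3/2); (-3, 3) → (-3, 6); (12, 6) → (12, -6); (15, -9/2) → (15, -39/2)
T3 reflect across y = 0: (12, -39/2) → (12, 39/2); (0, 3/2) → (0, -3/2); (-3, 6) → (-3, -6); (12, -6) → (12, 6); (15, -39/2) → (15, 39/2)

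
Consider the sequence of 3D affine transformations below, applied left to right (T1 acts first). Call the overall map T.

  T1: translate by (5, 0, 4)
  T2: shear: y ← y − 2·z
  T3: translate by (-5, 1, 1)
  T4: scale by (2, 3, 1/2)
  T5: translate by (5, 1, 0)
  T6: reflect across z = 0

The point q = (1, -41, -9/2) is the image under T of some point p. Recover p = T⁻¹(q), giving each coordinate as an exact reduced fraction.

T1 = [1 0 0 5; 0 1 0 0; 0 0 1 4; 0 0 0 1]
T2·T1 = [1 0 0 5; 0 1 -2 -8; 0 0 1 4; 0 0 0 1]
T3·…·T1 = [1 0 0 0; 0 1 -2 -7; 0 0 1 5; 0 0 0 1]
T4·…·T1 = [2 0 0 0; 0 3 -6 -21; 0 0 1/2 5/2; 0 0 0 1]
T5·…·T1 = [2 0 0 5; 0 3 -6 -20; 0 0 1/2 5/2; 0 0 0 1]
T6·…·T1 = [2 0 0 5; 0 3 -6 -20; 0 0 -1/2 -5/2; 0 0 0 1]
det M = -3; M⁻¹ = [1/2 0 0 -5/2; 0 1/3 -4 -10/3; 0 0 -2 -5; 0 0 0 1]
M⁻¹ · (1, -41, -9/2)ᵀ = (-2, 1, 4)ᵀ

p = (-2, 1, 4)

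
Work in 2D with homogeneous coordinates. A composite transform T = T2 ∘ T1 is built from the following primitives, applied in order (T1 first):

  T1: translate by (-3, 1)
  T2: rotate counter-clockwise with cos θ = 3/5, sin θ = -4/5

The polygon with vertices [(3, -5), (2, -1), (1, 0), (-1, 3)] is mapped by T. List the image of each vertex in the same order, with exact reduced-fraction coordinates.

T1 translate by (-3, 1): (3, -5) → (0, -4); (2, -1) → (-1, 0); (1, 0) → (-2, 1); (-1, 3) → (-4, 4)
T2 rotate counter-clockwise with cos θ = 3/5, sin θ = -4/5: (0, -4) → (-16/5, -12/5); (-1, 0) → (-3/5, 4/5); (-2, 1) → (-2/5, 11/5); (-4, 4) → (4/5, 28/5)

image vertices: (-16/5, -12/5), (-3/5, 4/5), (-2/5, 11/5), (4/5, 28/5)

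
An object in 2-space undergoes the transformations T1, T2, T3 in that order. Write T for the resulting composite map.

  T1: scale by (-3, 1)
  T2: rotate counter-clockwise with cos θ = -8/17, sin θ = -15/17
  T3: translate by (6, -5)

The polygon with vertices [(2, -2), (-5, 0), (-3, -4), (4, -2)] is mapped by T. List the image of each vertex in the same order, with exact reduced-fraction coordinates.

image vertices: (120/17, 21/17), (-18/17, -310/17), (-30/17, -188/17), (168/17, 111/17)

T1 scale by (-3, 1): (2, -2) → (-6, -2); (-5, 0) → (15, 0); (-3, -4) → (9, -4); (4, -2) → (-12, -2)
T2 rotate counter-clockwise with cos θ = -8/17, sin θ = -15/17: (-6, -2) → (18/17, 106/17); (15, 0) → (-120/17, -225/17); (9, -4) → (-132/17, -103/17); (-12, -2) → (66/17, 196/17)
T3 translate by (6, -5): (18/17, 106/17) → (120/17, 21/17); (-120/17, -225/17) → (-18/17, -310/17); (-132/17, -103/17) → (-30/17, -188/17); (66/17, 196/17) → (168/17, 111/17)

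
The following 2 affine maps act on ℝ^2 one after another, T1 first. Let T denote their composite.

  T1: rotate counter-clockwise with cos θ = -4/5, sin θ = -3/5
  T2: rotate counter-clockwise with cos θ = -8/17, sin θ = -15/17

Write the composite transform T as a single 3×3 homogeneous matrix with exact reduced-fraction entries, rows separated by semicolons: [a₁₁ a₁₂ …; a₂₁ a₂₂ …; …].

T1 = [-4/5 3/5 0; -3/5 -4/5 0; 0 0 1]
T2·T1 = [-13/85 -84/85 0; 84/85 -13/85 0; 0 0 1]

T = [-13/85 -84/85 0; 84/85 -13/85 0; 0 0 1]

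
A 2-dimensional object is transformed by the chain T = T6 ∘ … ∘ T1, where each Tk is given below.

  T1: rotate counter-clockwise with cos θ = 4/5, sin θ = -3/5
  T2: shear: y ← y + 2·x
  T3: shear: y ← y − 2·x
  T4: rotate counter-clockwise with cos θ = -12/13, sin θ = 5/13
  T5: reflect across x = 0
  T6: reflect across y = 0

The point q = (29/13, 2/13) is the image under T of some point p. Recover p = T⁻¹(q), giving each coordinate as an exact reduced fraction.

p = (1, 2)

T1 = [4/5 3/5 0; -3/5 4/5 0; 0 0 1]
T2·T1 = [4/5 3/5 0; 1 2 0; 0 0 1]
T3·…·T1 = [4/5 3/5 0; -3/5 4/5 0; 0 0 1]
T4·…·T1 = [-33/65 -56/65 0; 56/65 -33/65 0; 0 0 1]
T5·…·T1 = [33/65 56/65 0; 56/65 -33/65 0; 0 0 1]
T6·…·T1 = [33/65 56/65 0; -56/65 33/65 0; 0 0 1]
det M = 1; M⁻¹ = [33/65 -56/65 0; 56/65 33/65 0; 0 0 1]
M⁻¹ · (29/13, 2/13)ᵀ = (1, 2)ᵀ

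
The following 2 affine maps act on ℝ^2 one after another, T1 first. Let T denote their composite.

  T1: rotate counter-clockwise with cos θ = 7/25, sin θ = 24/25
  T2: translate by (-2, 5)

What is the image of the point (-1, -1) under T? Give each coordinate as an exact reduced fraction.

T1 rotate counter-clockwise with cos θ = 7/25, sin θ = 24/25: (-1, -1) → (17/25, -31/25)
T2 translate by (-2, 5): (17/25, -31/25) → (-33/25, 94/25)

T(p) = (-33/25, 94/25)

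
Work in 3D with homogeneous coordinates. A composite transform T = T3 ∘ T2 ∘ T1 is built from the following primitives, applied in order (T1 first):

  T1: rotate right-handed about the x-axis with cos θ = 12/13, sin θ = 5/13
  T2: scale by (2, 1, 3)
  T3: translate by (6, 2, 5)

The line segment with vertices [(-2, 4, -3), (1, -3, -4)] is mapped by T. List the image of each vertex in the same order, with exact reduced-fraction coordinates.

T1 rotate right-handed about the x-axis with cos θ = 12/13, sin θ = 5/13: (-2, 4, -3) → (-2, 63/13, -16/13); (1, -3, -4) → (1, -16/13, -63/13)
T2 scale by (2, 1, 3): (-2, 63/13, -16/13) → (-4, 63/13, -48/13); (1, -16/13, -63/13) → (2, -16/13, -189/13)
T3 translate by (6, 2, 5): (-4, 63/13, -48/13) → (2, 89/13, 17/13); (2, -16/13, -189/13) → (8, 10/13, -124/13)

image vertices: (2, 89/13, 17/13), (8, 10/13, -124/13)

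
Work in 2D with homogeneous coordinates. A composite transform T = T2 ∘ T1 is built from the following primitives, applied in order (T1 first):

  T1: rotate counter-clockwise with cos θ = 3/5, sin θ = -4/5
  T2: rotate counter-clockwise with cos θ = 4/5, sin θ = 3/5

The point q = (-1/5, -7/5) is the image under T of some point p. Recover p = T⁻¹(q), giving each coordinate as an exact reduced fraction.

T1 = [3/5 4/5 0; -4/5 3/5 0; 0 0 1]
T2·T1 = [24/25 7/25 0; -7/25 24/25 0; 0 0 1]
det M = 1; M⁻¹ = [24/25 -7/25 0; 7/25 24/25 0; 0 0 1]
M⁻¹ · (-1/5, -7/5)ᵀ = (1/5, -7/5)ᵀ

p = (1/5, -7/5)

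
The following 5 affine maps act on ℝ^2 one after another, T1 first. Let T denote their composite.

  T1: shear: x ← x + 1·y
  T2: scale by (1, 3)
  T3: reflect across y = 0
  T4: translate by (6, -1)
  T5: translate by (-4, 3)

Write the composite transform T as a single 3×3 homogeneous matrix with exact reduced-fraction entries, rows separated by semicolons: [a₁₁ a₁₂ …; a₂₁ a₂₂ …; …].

T = [1 1 2; 0 -3 2; 0 0 1]

T1 = [1 1 0; 0 1 0; 0 0 1]
T2·T1 = [1 1 0; 0 3 0; 0 0 1]
T3·…·T1 = [1 1 0; 0 -3 0; 0 0 1]
T4·…·T1 = [1 1 6; 0 -3 -1; 0 0 1]
T5·…·T1 = [1 1 2; 0 -3 2; 0 0 1]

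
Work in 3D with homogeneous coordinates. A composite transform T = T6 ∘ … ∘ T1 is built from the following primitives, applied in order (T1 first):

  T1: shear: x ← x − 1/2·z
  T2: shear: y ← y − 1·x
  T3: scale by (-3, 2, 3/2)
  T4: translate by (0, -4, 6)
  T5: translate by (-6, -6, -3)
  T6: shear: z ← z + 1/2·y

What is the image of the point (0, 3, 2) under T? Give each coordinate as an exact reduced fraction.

T1 shear: x ← x − 1/2·z: (0, 3, 2) → (-1, 3, 2)
T2 shear: y ← y − 1·x: (-1, 3, 2) → (-1, 4, 2)
T3 scale by (-3, 2, 3/2): (-1, 4, 2) → (3, 8, 3)
T4 translate by (0, -4, 6): (3, 8, 3) → (3, 4, 9)
T5 translate by (-6, -6, -3): (3, 4, 9) → (-3, -2, 6)
T6 shear: z ← z + 1/2·y: (-3, -2, 6) → (-3, -2, 5)

T(p) = (-3, -2, 5)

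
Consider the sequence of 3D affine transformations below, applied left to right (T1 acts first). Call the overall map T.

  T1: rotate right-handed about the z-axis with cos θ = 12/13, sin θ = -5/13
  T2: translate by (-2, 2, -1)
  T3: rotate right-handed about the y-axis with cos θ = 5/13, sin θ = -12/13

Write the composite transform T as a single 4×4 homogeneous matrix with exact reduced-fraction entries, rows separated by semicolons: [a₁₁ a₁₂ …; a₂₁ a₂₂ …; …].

T1 = [12/13 5/13 0 0; -5/13 12/13 0 0; 0 0 1 0; 0 0 0 1]
T2·T1 = [12/13 5/13 0 -2; -5/13 12/13 0 2; 0 0 1 -1; 0 0 0 1]
T3·…·T1 = [60/169 25/169 -12/13 2/13; -5/13 12/13 0 2; 144/169 60/169 5/13 -29/13; 0 0 0 1]

T = [60/169 25/169 -12/13 2/13; -5/13 12/13 0 2; 144/169 60/169 5/13 -29/13; 0 0 0 1]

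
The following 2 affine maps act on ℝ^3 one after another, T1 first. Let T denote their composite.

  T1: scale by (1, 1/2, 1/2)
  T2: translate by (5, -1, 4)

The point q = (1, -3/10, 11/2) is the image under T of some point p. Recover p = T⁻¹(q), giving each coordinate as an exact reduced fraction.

p = (-4, 7/5, 3)

T1 = [1 0 0 0; 0 1/2 0 0; 0 0 1/2 0; 0 0 0 1]
T2·T1 = [1 0 0 5; 0 1/2 0 -1; 0 0 1/2 4; 0 0 0 1]
det M = 1/4; M⁻¹ = [1 0 0 -5; 0 2 0 2; 0 0 2 -8; 0 0 0 1]
M⁻¹ · (1, -3/10, 11/2)ᵀ = (-4, 7/5, 3)ᵀ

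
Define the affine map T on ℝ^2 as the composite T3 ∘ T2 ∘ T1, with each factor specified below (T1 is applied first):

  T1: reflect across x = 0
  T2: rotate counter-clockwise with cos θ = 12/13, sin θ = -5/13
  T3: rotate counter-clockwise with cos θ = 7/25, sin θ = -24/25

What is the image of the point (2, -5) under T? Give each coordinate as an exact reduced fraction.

T1 reflect across x = 0: (2, -5) → (-2, -5)
T2 rotate counter-clockwise with cos θ = 12/13, sin θ = -5/13: (-2, -5) → (-49/13, -50/13)
T3 rotate counter-clockwise with cos θ = 7/25, sin θ = -24/25: (-49/13, -50/13) → (-1543/325, 826/325)

T(p) = (-1543/325, 826/325)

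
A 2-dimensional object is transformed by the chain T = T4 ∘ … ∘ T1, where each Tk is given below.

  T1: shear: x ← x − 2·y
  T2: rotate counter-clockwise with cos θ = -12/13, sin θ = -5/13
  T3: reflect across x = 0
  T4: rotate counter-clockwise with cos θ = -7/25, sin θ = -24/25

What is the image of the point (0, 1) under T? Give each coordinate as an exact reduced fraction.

T(p) = (31/65, 142/65)

T1 shear: x ← x − 2·y: (0, 1) → (-2, 1)
T2 rotate counter-clockwise with cos θ = -12/13, sin θ = -5/13: (-2, 1) → (29/13, -2/13)
T3 reflect across x = 0: (29/13, -2/13) → (-29/13, -2/13)
T4 rotate counter-clockwise with cos θ = -7/25, sin θ = -24/25: (-29/13, -2/13) → (31/65, 142/65)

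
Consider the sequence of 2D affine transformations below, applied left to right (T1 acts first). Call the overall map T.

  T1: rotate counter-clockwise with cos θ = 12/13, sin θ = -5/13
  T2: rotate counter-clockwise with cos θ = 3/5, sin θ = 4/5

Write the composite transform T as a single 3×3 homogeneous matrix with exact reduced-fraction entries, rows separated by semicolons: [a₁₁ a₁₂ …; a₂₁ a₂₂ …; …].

T = [56/65 -33/65 0; 33/65 56/65 0; 0 0 1]

T1 = [12/13 5/13 0; -5/13 12/13 0; 0 0 1]
T2·T1 = [56/65 -33/65 0; 33/65 56/65 0; 0 0 1]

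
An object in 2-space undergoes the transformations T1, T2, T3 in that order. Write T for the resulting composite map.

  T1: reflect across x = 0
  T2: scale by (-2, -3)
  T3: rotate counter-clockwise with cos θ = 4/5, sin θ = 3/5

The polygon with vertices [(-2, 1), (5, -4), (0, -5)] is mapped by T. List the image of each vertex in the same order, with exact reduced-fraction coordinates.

image vertices: (-7/5, -24/5), (4/5, 78/5), (-9, 12)

T1 reflect across x = 0: (-2, 1) → (2, 1); (5, -4) → (-5, -4); (0, -5) → (0, -5)
T2 scale by (-2, -3): (2, 1) → (-4, -3); (-5, -4) → (10, 12); (0, -5) → (0, 15)
T3 rotate counter-clockwise with cos θ = 4/5, sin θ = 3/5: (-4, -3) → (-7/5, -24/5); (10, 12) → (4/5, 78/5); (0, 15) → (-9, 12)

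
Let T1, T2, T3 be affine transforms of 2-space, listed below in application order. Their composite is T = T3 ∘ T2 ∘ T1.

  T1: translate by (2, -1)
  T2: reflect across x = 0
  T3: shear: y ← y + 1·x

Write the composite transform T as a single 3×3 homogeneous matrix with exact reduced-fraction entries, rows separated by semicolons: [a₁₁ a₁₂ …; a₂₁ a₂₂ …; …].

T1 = [1 0 2; 0 1 -1; 0 0 1]
T2·T1 = [-1 0 -2; 0 1 -1; 0 0 1]
T3·…·T1 = [-1 0 -2; -1 1 -3; 0 0 1]

T = [-1 0 -2; -1 1 -3; 0 0 1]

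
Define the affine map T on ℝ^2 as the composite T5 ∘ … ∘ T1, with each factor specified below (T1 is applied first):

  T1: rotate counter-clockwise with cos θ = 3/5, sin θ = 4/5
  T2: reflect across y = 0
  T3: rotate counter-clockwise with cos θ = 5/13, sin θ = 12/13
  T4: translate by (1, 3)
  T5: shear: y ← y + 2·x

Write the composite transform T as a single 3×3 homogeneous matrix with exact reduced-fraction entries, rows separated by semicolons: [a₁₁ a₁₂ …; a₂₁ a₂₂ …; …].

T = [63/65 16/65 1; 142/65 -31/65 5; 0 0 1]

T1 = [3/5 -4/5 0; 4/5 3/5 0; 0 0 1]
T2·T1 = [3/5 -4/5 0; -4/5 -3/5 0; 0 0 1]
T3·…·T1 = [63/65 16/65 0; 16/65 -63/65 0; 0 0 1]
T4·…·T1 = [63/65 16/65 1; 16/65 -63/65 3; 0 0 1]
T5·…·T1 = [63/65 16/65 1; 142/65 -31/65 5; 0 0 1]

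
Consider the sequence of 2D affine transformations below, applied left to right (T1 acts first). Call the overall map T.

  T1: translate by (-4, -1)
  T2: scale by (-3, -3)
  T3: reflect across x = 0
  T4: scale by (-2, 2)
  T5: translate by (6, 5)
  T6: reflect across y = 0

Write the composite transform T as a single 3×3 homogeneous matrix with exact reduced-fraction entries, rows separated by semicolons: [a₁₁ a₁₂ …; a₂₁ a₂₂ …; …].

T1 = [1 0 -4; 0 1 -1; 0 0 1]
T2·T1 = [-3 0 12; 0 -3 3; 0 0 1]
T3·…·T1 = [3 0 -12; 0 -3 3; 0 0 1]
T4·…·T1 = [-6 0 24; 0 -6 6; 0 0 1]
T5·…·T1 = [-6 0 30; 0 -6 11; 0 0 1]
T6·…·T1 = [-6 0 30; 0 6 -11; 0 0 1]

T = [-6 0 30; 0 6 -11; 0 0 1]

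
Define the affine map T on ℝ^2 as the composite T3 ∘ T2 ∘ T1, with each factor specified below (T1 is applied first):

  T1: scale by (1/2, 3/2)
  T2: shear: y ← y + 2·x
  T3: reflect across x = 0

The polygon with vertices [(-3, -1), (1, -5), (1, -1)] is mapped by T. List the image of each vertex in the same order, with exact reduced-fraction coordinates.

image vertices: (3/2, -9/2), (-1/2, -13/2), (-1/2, -1/2)

T1 scale by (1/2, 3/2): (-3, -1) → (-3/2, -3/2); (1, -5) → (1/2, -15/2); (1, -1) → (1/2, -3/2)
T2 shear: y ← y + 2·x: (-3/2, -3/2) → (-3/2, -9/2); (1/2, -15/2) → (1/2, -13/2); (1/2, -3/2) → (1/2, -1/2)
T3 reflect across x = 0: (-3/2, -9/2) → (3/2, -9/2); (1/2, -13/2) → (-1/2, -13/2); (1/2, -1/2) → (-1/2, -1/2)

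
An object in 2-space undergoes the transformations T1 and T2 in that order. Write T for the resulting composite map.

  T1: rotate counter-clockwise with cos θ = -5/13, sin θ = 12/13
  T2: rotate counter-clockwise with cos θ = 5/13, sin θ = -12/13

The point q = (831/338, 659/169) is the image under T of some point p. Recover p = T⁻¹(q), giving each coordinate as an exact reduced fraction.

T1 = [-5/13 -12/13 0; 12/13 -5/13 0; 0 0 1]
T2·T1 = [119/169 -120/169 0; 120/169 119/169 0; 0 0 1]
det M = 1; M⁻¹ = [119/169 120/169 0; -120/169 119/169 0; 0 0 1]
M⁻¹ · (831/338, 659/169)ᵀ = (9/2, 1)ᵀ

p = (9/2, 1)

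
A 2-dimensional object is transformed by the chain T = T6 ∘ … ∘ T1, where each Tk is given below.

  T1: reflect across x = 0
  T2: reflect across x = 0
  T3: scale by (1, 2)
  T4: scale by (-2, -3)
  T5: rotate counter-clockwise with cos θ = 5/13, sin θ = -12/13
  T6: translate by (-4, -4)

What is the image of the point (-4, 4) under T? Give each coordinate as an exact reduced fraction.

T(p) = (-300/13, -268/13)

T1 reflect across x = 0: (-4, 4) → (4, 4)
T2 reflect across x = 0: (4, 4) → (-4, 4)
T3 scale by (1, 2): (-4, 4) → (-4, 8)
T4 scale by (-2, -3): (-4, 8) → (8, -24)
T5 rotate counter-clockwise with cos θ = 5/13, sin θ = -12/13: (8, -24) → (-248/13, -216/13)
T6 translate by (-4, -4): (-248/13, -216/13) → (-300/13, -268/13)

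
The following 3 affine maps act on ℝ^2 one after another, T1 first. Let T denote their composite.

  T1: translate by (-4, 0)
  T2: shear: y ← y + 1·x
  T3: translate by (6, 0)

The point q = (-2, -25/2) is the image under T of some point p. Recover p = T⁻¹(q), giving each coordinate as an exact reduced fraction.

p = (-4, -9/2)

T1 = [1 0 -4; 0 1 0; 0 0 1]
T2·T1 = [1 0 -4; 1 1 -4; 0 0 1]
T3·…·T1 = [1 0 2; 1 1 -4; 0 0 1]
det M = 1; M⁻¹ = [1 0 -2; -1 1 6; 0 0 1]
M⁻¹ · (-2, -25/2)ᵀ = (-4, -9/2)ᵀ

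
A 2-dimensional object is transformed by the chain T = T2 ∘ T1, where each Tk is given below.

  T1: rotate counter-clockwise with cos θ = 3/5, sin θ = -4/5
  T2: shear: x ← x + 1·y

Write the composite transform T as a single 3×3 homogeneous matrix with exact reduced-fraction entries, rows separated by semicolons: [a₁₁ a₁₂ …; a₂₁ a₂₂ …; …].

T1 = [3/5 4/5 0; -4/5 3/5 0; 0 0 1]
T2·T1 = [-1/5 7/5 0; -4/5 3/5 0; 0 0 1]

T = [-1/5 7/5 0; -4/5 3/5 0; 0 0 1]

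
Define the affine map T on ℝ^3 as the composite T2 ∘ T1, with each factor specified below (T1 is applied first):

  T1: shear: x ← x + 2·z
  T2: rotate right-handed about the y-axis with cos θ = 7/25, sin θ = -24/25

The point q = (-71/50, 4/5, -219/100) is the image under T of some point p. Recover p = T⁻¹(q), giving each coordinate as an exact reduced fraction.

T1 = [1 0 2 0; 0 1 0 0; 0 0 1 0; 0 0 0 1]
T2·T1 = [7/25 0 -2/5 0; 0 1 0 0; 24/25 0 11/5 0; 0 0 0 1]
det M = 1; M⁻¹ = [11/5 0 2/5 0; 0 1 0 0; -24/25 0 7/25 0; 0 0 0 1]
M⁻¹ · (-71/50, 4/5, -219/100)ᵀ = (-4, 4/5, 3/4)ᵀ

p = (-4, 4/5, 3/4)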